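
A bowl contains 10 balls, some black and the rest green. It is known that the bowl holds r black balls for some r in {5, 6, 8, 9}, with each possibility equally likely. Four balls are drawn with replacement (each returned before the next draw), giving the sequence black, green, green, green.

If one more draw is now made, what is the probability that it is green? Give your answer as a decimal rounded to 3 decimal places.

0.443

Under each hypothesis, the probability of the observed sequence is: P(data | r = 5) = (5/10)(5/10)(5/10)(5/10) = 0.0625; P(data | r = 6) = (6/10)(4/10)(4/10)(4/10) = 0.0384; P(data | r = 8) = (8/10)(2/10)(2/10)(2/10) = 0.0064; P(data | r = 9) = (9/10)(1/10)(1/10)(1/10) = 0.0009.
The prior-weighted likelihoods are 1/4 · 0.0625 = 0.015625, 1/4 · 0.0384 = 0.0096, 1/4 · 0.0064 = 0.0016, 1/4 · 0.0009 = 0.000225; summing to 0.02705.
Normalising, the posterior is P(r = 5 | data) = 0.57763, P(r = 6 | data) = 0.3549, P(r = 8 | data) = 0.05915, P(r = 9 | data) = 0.0083179.
So P(green next | data) = Σ P(green next | H) P(H | data) = (1/2)(0.57763) + (2/5)(0.3549) + (1/5)(0.05915) + (1/10)(0.0083179) = 0.44344.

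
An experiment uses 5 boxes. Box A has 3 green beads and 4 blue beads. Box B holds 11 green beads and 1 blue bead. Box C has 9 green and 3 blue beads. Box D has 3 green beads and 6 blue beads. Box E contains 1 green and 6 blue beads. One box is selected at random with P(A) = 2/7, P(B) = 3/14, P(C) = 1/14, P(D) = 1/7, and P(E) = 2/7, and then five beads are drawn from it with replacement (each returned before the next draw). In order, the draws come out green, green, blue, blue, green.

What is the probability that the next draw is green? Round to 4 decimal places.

0.4860

Compute the likelihood of the observed sequence for each case: P(data | box A) = (3/7)(3/7)(4/7)(4/7)(3/7) = 0.025704; P(data | box B) = (11/12)(11/12)(1/12)(1/12)(11/12) = 0.005349; P(data | box C) = (9/12)(9/12)(3/12)(3/12)(9/12) = 0.026367; P(data | box D) = (3/9)(3/9)(6/9)(6/9)(3/9) = 0.016461; P(data | box E) = (1/7)(1/7)(6/7)(6/7)(1/7) = 0.002142.
Multiplying each by its prior: 2/7 · 0.025704 = 0.0073439, 3/14 · 0.005349 = 0.0011462, 1/14 · 0.026367 = 0.0018834, 1/7 · 0.016461 = 0.0023516, 2/7 · 0.002142 = 0.00061199; with total 0.013337.
Dividing through by the total gives posterior P(box A | data) = 0.55064, P(box B | data) = 0.085942, P(box C | data) = 0.14121, P(box D | data) = 0.17632, P(box E | data) = 0.045887.
The predictive probability is P(green next | data) = (3/7)(0.55064) + (11/12)(0.085942) + (3/4)(0.14121) + (1/3)(0.17632) + (1/7)(0.045887) = 0.48601.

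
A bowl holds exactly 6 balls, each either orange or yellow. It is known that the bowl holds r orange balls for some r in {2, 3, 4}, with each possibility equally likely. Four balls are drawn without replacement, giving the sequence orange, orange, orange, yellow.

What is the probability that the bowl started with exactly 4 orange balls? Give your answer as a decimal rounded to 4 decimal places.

0.7273

For each hypothesis, P(data | H) works out to: P(data | r = 2) = (2/6)(1/5)(0/4) = 0; P(data | r = 3) = (3/6)(2/5)(1/4)(3/3) = 1/20; P(data | r = 4) = (4/6)(3/5)(2/4)(2/3) = 2/15.
Weighting by the prior gives 1/3 · 0 = 0, 1/3 · 1/20 = 1/60, 1/3 · 2/15 = 2/45; summing to 11/180.
By Bayes' rule, P(r = 4 | data) = (2/45) / (11/180) = 8/11.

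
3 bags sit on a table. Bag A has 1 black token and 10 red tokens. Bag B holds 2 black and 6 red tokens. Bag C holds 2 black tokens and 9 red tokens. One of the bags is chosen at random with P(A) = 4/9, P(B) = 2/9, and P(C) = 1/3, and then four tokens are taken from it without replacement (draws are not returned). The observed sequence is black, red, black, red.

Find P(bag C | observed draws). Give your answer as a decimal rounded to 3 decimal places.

Under each hypothesis, the probability of the observed sequence is: P(data | bag A) = (1/11)(10/10)(0/9) = 0; P(data | bag B) = (2/8)(6/7)(1/6)(5/5) = 0.035714; P(data | bag C) = (2/11)(9/10)(1/9)(8/8) = 0.018182.
The prior-weighted likelihoods are 4/9 · 0 = 0, 2/9 · 0.035714 = 0.0079365, 1/3 · 0.018182 = 0.0060606; these sum to 0.013997.
Therefore the posterior P(bag C | data) = (0.0060606) / (0.013997) = 0.43299.

0.433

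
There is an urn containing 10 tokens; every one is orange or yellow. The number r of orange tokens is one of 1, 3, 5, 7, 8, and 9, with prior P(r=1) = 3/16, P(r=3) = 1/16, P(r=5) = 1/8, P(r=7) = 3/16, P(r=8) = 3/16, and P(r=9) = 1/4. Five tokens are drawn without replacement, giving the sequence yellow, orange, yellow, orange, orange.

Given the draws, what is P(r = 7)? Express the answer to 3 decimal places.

0.447

The likelihood of the observed sequence under each hypothesis: P(data | r = 1) = (9/10)(1/9)(8/8)(0/7) = 0; P(data | r = 3) = (7/10)(3/9)(6/8)(2/7)(1/6) = 0.0083333; P(data | r = 5) = (5/10)(5/9)(4/8)(4/7)(3/6) = 0.039683; P(data | r = 7) = (3/10)(7/9)(2/8)(6/7)(5/6) = 0.041667; P(data | r = 8) = (2/10)(8/9)(1/8)(7/7)(6/6) = 0.022222; P(data | r = 9) = (1/10)(9/9)(0/8) = 0.
Weighting by the prior gives 3/16 · 0 = 0, 1/16 · 0.0083333 = 0.00052083, 1/8 · 0.039683 = 0.0049603, 3/16 · 0.041667 = 0.0078125, 3/16 · 0.022222 = 0.0041667, 1/4 · 0 = 0; summing to 0.01746.
By Bayes' rule, P(r = 7 | data) = (0.0078125) / (0.01746) = 0.44744.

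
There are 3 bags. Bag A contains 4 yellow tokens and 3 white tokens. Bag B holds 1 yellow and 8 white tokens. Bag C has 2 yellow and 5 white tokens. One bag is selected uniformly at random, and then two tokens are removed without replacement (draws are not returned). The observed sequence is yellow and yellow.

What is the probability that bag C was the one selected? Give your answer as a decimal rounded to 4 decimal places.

For each hypothesis, P(data | H) works out to: P(data | bag A) = (4/7)(3/6) = 2/7; P(data | bag B) = (1/9)(0/8) = 0; P(data | bag C) = (2/7)(1/6) = 1/21.
The prior-weighted likelihoods are 1/3 · 2/7 = 2/21, 1/3 · 0 = 0, 1/3 · 1/21 = 1/63; these sum to 1/9.
Therefore the posterior P(bag C | data) = (1/63) / (1/9) = 1/7.

0.1429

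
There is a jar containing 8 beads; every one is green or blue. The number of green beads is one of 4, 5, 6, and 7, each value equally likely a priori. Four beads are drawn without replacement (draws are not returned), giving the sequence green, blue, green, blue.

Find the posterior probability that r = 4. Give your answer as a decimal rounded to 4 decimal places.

0.4444

Under each hypothesis, the probability of the observed sequence is: P(data | r = 4) = (4/8)(4/7)(3/6)(3/5) = 3/35; P(data | r = 5) = (5/8)(3/7)(4/6)(2/5) = 1/14; P(data | r = 6) = (6/8)(2/7)(5/6)(1/5) = 1/28; P(data | r = 7) = (7/8)(1/7)(6/6)(0/5) = 0.
Multiplying each by its prior: 1/4 · 3/35 = 3/140, 1/4 · 1/14 = 1/56, 1/4 · 1/28 = 1/112, 1/4 · 0 = 0; summing to 27/560.
Therefore the posterior P(r = 4 | data) = (3/140) / (27/560) = 4/9.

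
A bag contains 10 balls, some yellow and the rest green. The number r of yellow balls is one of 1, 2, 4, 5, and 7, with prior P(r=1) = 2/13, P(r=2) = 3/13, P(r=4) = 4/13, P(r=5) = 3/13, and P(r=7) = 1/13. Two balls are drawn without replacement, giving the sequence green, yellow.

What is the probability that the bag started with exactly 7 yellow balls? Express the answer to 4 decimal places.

0.0814

Compute the likelihood of the observed sequence for each case: P(data | r = 1) = (9/10)(1/9) = 1/10; P(data | r = 2) = (8/10)(2/9) = 8/45; P(data | r = 4) = (6/10)(4/9) = 4/15; P(data | r = 5) = (5/10)(5/9) = 5/18; P(data | r = 7) = (3/10)(7/9) = 7/30.
Weighting by the prior gives 2/13 · 1/10 = 1/65, 3/13 · 8/45 = 8/195, 4/13 · 4/15 = 16/195, 3/13 · 5/18 = 5/78, 1/13 · 7/30 = 7/390; summing to 43/195.
By Bayes' rule, P(r = 7 | data) = (7/390) / (43/195) = 7/86.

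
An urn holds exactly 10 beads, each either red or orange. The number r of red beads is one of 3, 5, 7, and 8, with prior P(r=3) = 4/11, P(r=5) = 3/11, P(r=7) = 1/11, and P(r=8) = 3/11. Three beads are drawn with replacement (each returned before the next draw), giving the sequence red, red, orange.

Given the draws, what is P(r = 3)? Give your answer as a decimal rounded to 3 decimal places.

Compute the likelihood of the observed sequence for each case: P(data | r = 3) = (3/10)(3/10)(7/10) = 0.063; P(data | r = 5) = (5/10)(5/10)(5/10) = 0.125; P(data | r = 7) = (7/10)(7/10)(3/10) = 0.147; P(data | r = 8) = (8/10)(8/10)(2/10) = 0.128.
Multiplying each by its prior: 4/11 · 0.063 = 0.022909, 3/11 · 0.125 = 0.034091, 1/11 · 0.147 = 0.013364, 3/11 · 0.128 = 0.034909; summing to 0.10527.
So P(r = 3 | data) = (0.022909) / (0.10527) = 0.21762.

0.218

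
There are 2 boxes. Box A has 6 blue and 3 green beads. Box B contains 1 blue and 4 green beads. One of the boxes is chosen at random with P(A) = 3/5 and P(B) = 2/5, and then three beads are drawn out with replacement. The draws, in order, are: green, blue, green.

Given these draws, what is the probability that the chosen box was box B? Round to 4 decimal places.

Under each hypothesis, the probability of the observed sequence is: P(data | box A) = (3/9)(6/9)(3/9) = 0.074074; P(data | box B) = (4/5)(1/5)(4/5) = 0.128.
The prior-weighted likelihoods are 3/5 · 0.074074 = 0.044444, 2/5 · 0.128 = 0.0512; summing to 0.095644.
By Bayes' rule, P(box B | data) = (0.0512) / (0.095644) = 0.53532.

0.5353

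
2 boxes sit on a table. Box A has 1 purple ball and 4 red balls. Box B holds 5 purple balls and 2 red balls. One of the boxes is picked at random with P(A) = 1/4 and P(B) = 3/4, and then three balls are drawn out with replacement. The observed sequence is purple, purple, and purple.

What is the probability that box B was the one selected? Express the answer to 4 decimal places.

Under each hypothesis, the probability of the observed sequence is: P(data | box A) = (1/5)(1/5)(1/5) = 0.008; P(data | box B) = (5/7)(5/7)(5/7) = 0.36443.
Multiplying each by its prior: 1/4 · 0.008 = 0.002, 3/4 · 0.36443 = 0.27332; these sum to 0.27532.
Therefore the posterior P(box B | data) = (0.27332) / (0.27532) = 0.99274.

0.9927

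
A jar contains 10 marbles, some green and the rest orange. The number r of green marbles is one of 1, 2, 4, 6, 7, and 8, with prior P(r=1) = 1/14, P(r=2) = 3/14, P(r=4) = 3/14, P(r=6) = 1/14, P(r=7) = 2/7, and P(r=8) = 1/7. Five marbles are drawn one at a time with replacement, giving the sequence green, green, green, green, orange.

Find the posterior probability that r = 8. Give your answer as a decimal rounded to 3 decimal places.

For each hypothesis, P(data | H) works out to: P(data | r = 1) = (1/10)(1/10)(1/10)(1/10)(9/10) = 9e-05; P(data | r = 2) = (2/10)(2/10)(2/10)(2/10)(8/10) = 0.00128; P(data | r = 4) = (4/10)(4/10)(4/10)(4/10)(6/10) = 0.01536; P(data | r = 6) = (6/10)(6/10)(6/10)(6/10)(4/10) = 0.05184; P(data | r = 7) = (7/10)(7/10)(7/10)(7/10)(3/10) = 0.07203; P(data | r = 8) = (8/10)(8/10)(8/10)(8/10)(2/10) = 0.08192.
Multiplying each by its prior: 1/14 · 9e-05 = 6.4286e-06, 3/14 · 0.00128 = 0.00027429, 3/14 · 0.01536 = 0.0032914, 1/14 · 0.05184 = 0.0037029, 2/7 · 0.07203 = 0.02058, 1/7 · 0.08192 = 0.011703; with total 0.039558.
So P(r = 8 | data) = (0.011703) / (0.039558) = 0.29584.

0.296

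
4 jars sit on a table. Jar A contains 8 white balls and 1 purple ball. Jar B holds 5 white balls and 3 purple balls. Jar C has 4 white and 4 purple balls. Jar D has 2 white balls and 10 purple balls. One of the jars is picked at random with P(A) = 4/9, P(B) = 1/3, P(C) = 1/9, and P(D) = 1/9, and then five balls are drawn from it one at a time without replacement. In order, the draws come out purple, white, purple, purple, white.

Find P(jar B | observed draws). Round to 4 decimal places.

For each hypothesis, P(data | H) works out to: P(data | jar A) = (1/9)(8/8)(0/7) = 0; P(data | jar B) = (3/8)(5/7)(2/6)(1/5)(4/4) = 0.017857; P(data | jar C) = (4/8)(4/7)(3/6)(2/5)(3/4) = 0.042857; P(data | jar D) = (10/12)(2/11)(9/10)(8/9)(1/8) = 0.015152.
Weighting by the prior gives 4/9 · 0 = 0, 1/3 · 0.017857 = 0.0059524, 1/9 · 0.042857 = 0.0047619, 1/9 · 0.015152 = 0.0016835; with total 0.012398.
So P(jar B | data) = (0.0059524) / (0.012398) = 0.48012.

0.4801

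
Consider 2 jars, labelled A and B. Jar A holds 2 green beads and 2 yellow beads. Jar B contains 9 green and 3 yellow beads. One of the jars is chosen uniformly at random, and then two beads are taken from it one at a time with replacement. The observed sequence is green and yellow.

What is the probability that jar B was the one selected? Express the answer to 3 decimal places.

Under each hypothesis, the probability of the observed sequence is: P(data | jar A) = (2/4)(2/4) = 1/4; P(data | jar B) = (9/12)(3/12) = 3/16.
The prior-weighted likelihoods are 1/2 · 1/4 = 1/8, 1/2 · 3/16 = 3/32; summing to 7/32.
Hence P(jar B | data) = (3/32) / (7/32) = 3/7.

0.429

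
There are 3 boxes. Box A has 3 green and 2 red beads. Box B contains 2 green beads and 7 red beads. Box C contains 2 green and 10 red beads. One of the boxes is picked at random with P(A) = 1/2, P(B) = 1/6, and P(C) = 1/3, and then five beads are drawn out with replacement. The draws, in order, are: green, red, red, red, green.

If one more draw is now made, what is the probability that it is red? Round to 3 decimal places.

0.582

The likelihood of the observed sequence under each hypothesis: P(data | box A) = (3/5)(2/5)(2/5)(2/5)(3/5) = 0.02304; P(data | box B) = (2/9)(7/9)(7/9)(7/9)(2/9) = 0.023235; P(data | box C) = (2/12)(10/12)(10/12)(10/12)(2/12) = 0.016075.
The prior-weighted likelihoods are 1/2 · 0.02304 = 0.01152, 1/6 · 0.023235 = 0.0038725, 1/3 · 0.016075 = 0.0053584; summing to 0.020751.
The posterior is then P(box A | data) = 0.55516, P(box B | data) = 0.18662, P(box C | data) = 0.25822.
Averaging over the posterior, P(red next | data) = (2/5)(0.55516) + (7/9)(0.18662) + (5/6)(0.25822) = 0.5824.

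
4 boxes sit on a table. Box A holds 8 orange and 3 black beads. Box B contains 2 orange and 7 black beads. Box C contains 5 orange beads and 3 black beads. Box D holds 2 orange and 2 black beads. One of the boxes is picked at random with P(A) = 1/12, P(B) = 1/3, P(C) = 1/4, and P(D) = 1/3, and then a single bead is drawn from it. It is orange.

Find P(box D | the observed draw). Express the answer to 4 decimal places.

0.3642

The likelihood of this draw under each hypothesis: P(data | box A) = (8/11) = 0.72727; P(data | box B) = (2/9) = 0.22222; P(data | box C) = (5/8) = 0.625; P(data | box D) = (2/4) = 0.5.
Multiplying each by its prior: 1/12 · 0.72727 = 0.060606, 1/3 · 0.22222 = 0.074074, 1/4 · 0.625 = 0.15625, 1/3 · 0.5 = 0.16667; with total 0.4576.
By Bayes' rule, P(box D | data) = (0.16667) / (0.4576) = 0.36422.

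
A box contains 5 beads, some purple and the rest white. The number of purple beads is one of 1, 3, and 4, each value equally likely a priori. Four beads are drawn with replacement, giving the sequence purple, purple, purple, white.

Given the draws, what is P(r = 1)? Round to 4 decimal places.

For each hypothesis, P(data | H) works out to: P(data | r = 1) = (1/5)(1/5)(1/5)(4/5) = 0.0064; P(data | r = 3) = (3/5)(3/5)(3/5)(2/5) = 0.0864; P(data | r = 4) = (4/5)(4/5)(4/5)(1/5) = 0.1024.
The prior-weighted likelihoods are 1/3 · 0.0064 = 0.0021333, 1/3 · 0.0864 = 0.0288, 1/3 · 0.1024 = 0.034133; summing to 0.065067.
So P(r = 1 | data) = (0.0021333) / (0.065067) = 0.032787.

0.0328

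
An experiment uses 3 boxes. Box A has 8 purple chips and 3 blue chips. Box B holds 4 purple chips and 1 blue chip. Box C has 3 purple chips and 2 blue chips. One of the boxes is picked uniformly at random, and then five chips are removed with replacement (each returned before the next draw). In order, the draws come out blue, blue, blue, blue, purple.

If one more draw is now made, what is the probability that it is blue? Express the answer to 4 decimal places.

The likelihood of the observed sequence under each hypothesis: P(data | box A) = (3/11)(3/11)(3/11)(3/11)(8/11) = 0.0040236; P(data | box B) = (1/5)(1/5)(1/5)(1/5)(4/5) = 0.00128; P(data | box C) = (2/5)(2/5)(2/5)(2/5)(3/5) = 0.01536.
Multiplying each by its prior: 1/3 · 0.0040236 = 0.0013412, 1/3 · 0.00128 = 0.00042667, 1/3 · 0.01536 = 0.00512; with total 0.0068879.
The posterior is then P(box A | data) = 0.19472, P(box B | data) = 0.061945, P(box C | data) = 0.74334.
Averaging over the posterior, P(blue next | data) = (3/11)(0.19472) + (1/5)(0.061945) + (2/5)(0.74334) = 0.36283.

0.3628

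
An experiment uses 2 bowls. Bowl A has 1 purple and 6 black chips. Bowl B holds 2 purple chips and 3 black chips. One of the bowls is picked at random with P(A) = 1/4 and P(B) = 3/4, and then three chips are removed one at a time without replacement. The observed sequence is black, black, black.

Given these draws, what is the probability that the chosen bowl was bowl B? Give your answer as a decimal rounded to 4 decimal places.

Under each hypothesis, the probability of the observed sequence is: P(data | bowl A) = (6/7)(5/6)(4/5) = 4/7; P(data | bowl B) = (3/5)(2/4)(1/3) = 1/10.
Multiplying each by its prior: 1/4 · 4/7 = 1/7, 3/4 · 1/10 = 3/40; summing to 61/280.
Hence P(bowl B | data) = (3/40) / (61/280) = 21/61.

0.3443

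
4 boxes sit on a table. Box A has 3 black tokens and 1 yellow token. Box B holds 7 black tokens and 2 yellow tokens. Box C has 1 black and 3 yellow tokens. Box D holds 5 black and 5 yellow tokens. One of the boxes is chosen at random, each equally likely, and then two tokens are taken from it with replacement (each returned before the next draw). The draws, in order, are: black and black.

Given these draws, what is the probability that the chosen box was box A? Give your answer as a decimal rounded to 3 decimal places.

For each hypothesis, P(data | H) works out to: P(data | box A) = (3/4)(3/4) = 0.5625; P(data | box B) = (7/9)(7/9) = 0.60494; P(data | box C) = (1/4)(1/4) = 0.0625; P(data | box D) = (5/10)(5/10) = 0.25.
Weighting by the prior gives 1/4 · 0.5625 = 0.14062, 1/4 · 0.60494 = 0.15123, 1/4 · 0.0625 = 0.015625, 1/4 · 0.25 = 0.0625; these sum to 0.36998.
By Bayes' rule, P(box A | data) = (0.14062) / (0.36998) = 0.38008.

0.380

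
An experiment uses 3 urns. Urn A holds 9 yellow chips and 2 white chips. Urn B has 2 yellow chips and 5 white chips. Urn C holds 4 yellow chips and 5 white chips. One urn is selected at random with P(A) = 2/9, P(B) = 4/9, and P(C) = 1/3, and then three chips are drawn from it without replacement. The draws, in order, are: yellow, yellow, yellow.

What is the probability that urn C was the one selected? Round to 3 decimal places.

The likelihood of the observed sequence under each hypothesis: P(data | urn A) = (9/11)(8/10)(7/9) = 0.50909; P(data | urn B) = (2/7)(1/6)(0/5) = 0; P(data | urn C) = (4/9)(3/8)(2/7) = 0.047619.
Multiplying each by its prior: 2/9 · 0.50909 = 0.11313, 4/9 · 0 = 0, 1/3 · 0.047619 = 0.015873; summing to 0.129.
Hence P(urn C | data) = (0.015873) / (0.129) = 0.12304.

0.123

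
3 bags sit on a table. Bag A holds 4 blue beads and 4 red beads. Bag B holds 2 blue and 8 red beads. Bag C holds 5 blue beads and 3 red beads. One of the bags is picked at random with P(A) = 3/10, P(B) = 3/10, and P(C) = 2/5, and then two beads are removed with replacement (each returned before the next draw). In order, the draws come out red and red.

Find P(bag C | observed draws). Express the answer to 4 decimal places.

Under each hypothesis, the probability of the observed sequence is: P(data | bag A) = (4/8)(4/8) = 0.25; P(data | bag B) = (8/10)(8/10) = 0.64; P(data | bag C) = (3/8)(3/8) = 0.14062.
The prior-weighted likelihoods are 3/10 · 0.25 = 0.075, 3/10 · 0.64 = 0.192, 2/5 · 0.14062 = 0.05625; summing to 0.32325.
By Bayes' rule, P(bag C | data) = (0.05625) / (0.32325) = 0.17401.

0.1740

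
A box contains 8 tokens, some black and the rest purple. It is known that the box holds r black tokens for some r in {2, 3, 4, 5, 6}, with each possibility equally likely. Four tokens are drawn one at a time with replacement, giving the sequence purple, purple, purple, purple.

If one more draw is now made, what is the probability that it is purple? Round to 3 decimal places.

Compute the likelihood of the observed sequence for each case: P(data | r = 2) = (6/8)(6/8)(6/8)(6/8) = 0.31641; P(data | r = 3) = (5/8)(5/8)(5/8)(5/8) = 0.15259; P(data | r = 4) = (4/8)(4/8)(4/8)(4/8) = 0.0625; P(data | r = 5) = (3/8)(3/8)(3/8)(3/8) = 0.019775; P(data | r = 6) = (2/8)(2/8)(2/8)(2/8) = 0.0039062.
The prior-weighted likelihoods are 1/5 · 0.31641 = 0.063281, 1/5 · 0.15259 = 0.030518, 1/5 · 0.0625 = 0.0125, 1/5 · 0.019775 = 0.0039551, 1/5 · 0.0039062 = 0.00078125; with total 0.11104.
Normalising, the posterior is P(r = 2 | data) = 0.56992, P(r = 3 | data) = 0.27485, P(r = 4 | data) = 0.11258, P(r = 5 | data) = 0.03562, P(r = 6 | data) = 0.0070361.
So P(purple next | data) = Σ P(purple next | H) P(H | data) = (3/4)(0.56992) + (5/8)(0.27485) + (1/2)(0.11258) + (3/8)(0.03562) + (1/4)(0.0070361) = 0.67062.

0.671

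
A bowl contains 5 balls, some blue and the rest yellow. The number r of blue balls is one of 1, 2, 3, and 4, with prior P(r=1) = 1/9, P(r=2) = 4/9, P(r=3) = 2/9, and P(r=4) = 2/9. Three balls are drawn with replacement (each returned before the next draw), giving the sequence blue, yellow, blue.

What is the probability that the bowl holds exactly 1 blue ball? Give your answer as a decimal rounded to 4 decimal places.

0.0333

For each hypothesis, P(data | H) works out to: P(data | r = 1) = (1/5)(4/5)(1/5) = 0.032; P(data | r = 2) = (2/5)(3/5)(2/5) = 0.096; P(data | r = 3) = (3/5)(2/5)(3/5) = 0.144; P(data | r = 4) = (4/5)(1/5)(4/5) = 0.128.
The prior-weighted likelihoods are 1/9 · 0.032 = 0.0035556, 4/9 · 0.096 = 0.042667, 2/9 · 0.144 = 0.032, 2/9 · 0.128 = 0.028444; with total 0.10667.
By Bayes' rule, P(r = 1 | data) = (0.0035556) / (0.10667) = 0.033333.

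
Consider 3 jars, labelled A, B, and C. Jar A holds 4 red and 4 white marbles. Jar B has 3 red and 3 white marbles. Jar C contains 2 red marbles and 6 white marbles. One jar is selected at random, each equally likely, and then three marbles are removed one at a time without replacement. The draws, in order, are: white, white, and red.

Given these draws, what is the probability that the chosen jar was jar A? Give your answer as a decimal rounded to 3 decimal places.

0.303

For each hypothesis, P(data | H) works out to: P(data | jar A) = (4/8)(3/7)(4/6) = 1/7; P(data | jar B) = (3/6)(2/5)(3/4) = 3/20; P(data | jar C) = (6/8)(5/7)(2/6) = 5/28.
Weighting by the prior gives 1/3 · 1/7 = 1/21, 1/3 · 3/20 = 1/20, 1/3 · 5/28 = 5/84; summing to 11/70.
So P(jar A | data) = (1/21) / (11/70) = 10/33.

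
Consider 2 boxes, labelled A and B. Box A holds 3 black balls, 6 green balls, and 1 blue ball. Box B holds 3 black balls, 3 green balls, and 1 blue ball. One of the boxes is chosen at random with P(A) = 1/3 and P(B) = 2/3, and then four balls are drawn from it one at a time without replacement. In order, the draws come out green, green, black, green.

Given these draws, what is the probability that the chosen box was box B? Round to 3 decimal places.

Under each hypothesis, the probability of the observed sequence is: P(data | box A) = (6/10)(5/9)(3/8)(4/7) = 1/14; P(data | box B) = (3/7)(2/6)(3/5)(1/4) = 3/140.
Multiplying each by its prior: 1/3 · 1/14 = 1/42, 2/3 · 3/140 = 1/70; these sum to 4/105.
By Bayes' rule, P(box B | data) = (1/70) / (4/105) = 3/8.

0.375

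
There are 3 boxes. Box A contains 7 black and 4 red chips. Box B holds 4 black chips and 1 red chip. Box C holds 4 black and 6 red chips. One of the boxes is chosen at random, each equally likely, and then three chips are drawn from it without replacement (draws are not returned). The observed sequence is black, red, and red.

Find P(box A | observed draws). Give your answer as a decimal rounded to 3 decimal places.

The likelihood of the observed sequence under each hypothesis: P(data | box A) = (7/11)(4/10)(3/9) = 14/165; P(data | box B) = (4/5)(1/4)(0/3) = 0; P(data | box C) = (4/10)(6/9)(5/8) = 1/6.
The prior-weighted likelihoods are 1/3 · 14/165 = 14/495, 1/3 · 0 = 0, 1/3 · 1/6 = 1/18; with total 83/990.
So P(box A | data) = (14/495) / (83/990) = 28/83.

0.337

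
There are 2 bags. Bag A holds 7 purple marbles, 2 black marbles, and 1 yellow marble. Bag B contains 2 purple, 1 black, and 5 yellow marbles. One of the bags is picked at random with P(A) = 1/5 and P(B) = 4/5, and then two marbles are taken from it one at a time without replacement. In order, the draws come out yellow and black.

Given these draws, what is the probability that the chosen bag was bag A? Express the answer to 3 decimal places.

For each hypothesis, P(data | H) works out to: P(data | bag A) = (1/10)(2/9) = 0.022222; P(data | bag B) = (5/8)(1/7) = 0.089286.
The prior-weighted likelihoods are 1/5 · 0.022222 = 0.0044444, 4/5 · 0.089286 = 0.071429; these sum to 0.075873.
By Bayes' rule, P(bag A | data) = (0.0044444) / (0.075873) = 0.058577.

0.059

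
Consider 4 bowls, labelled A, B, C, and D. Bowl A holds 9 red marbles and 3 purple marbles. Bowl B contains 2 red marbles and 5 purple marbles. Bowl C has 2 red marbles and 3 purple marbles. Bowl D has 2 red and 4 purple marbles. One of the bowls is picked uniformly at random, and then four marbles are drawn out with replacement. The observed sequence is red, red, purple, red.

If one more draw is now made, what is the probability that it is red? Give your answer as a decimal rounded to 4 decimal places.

0.5801

Compute the likelihood of the observed sequence for each case: P(data | bowl A) = (9/12)(9/12)(3/12)(9/12) = 0.10547; P(data | bowl B) = (2/7)(2/7)(5/7)(2/7) = 0.01666; P(data | bowl C) = (2/5)(2/5)(3/5)(2/5) = 0.0384; P(data | bowl D) = (2/6)(2/6)(4/6)(2/6) = 0.024691.
Multiplying each by its prior: 1/4 · 0.10547 = 0.026367, 1/4 · 0.01666 = 0.0041649, 1/4 · 0.0384 = 0.0096, 1/4 · 0.024691 = 0.0061728; these sum to 0.046305.
Dividing through by the total gives posterior P(bowl A | data) = 0.56942, P(bowl B | data) = 0.089946, P(bowl C | data) = 0.20732, P(bowl D | data) = 0.13331.
The predictive probability is P(red next | data) = (3/4)(0.56942) + (2/7)(0.089946) + (2/5)(0.20732) + (1/3)(0.13331) = 0.58013.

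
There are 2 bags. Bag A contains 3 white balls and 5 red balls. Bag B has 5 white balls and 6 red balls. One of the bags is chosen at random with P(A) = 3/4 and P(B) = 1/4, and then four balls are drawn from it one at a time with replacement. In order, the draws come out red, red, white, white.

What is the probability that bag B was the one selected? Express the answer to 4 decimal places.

0.2717

For each hypothesis, P(data | H) works out to: P(data | bag A) = (5/8)(5/8)(3/8)(3/8) = 0.054932; P(data | bag B) = (6/11)(6/11)(5/11)(5/11) = 0.061471.
Weighting by the prior gives 3/4 · 0.054932 = 0.041199, 1/4 · 0.061471 = 0.015368; summing to 0.056567.
By Bayes' rule, P(bag B | data) = (0.015368) / (0.056567) = 0.27168.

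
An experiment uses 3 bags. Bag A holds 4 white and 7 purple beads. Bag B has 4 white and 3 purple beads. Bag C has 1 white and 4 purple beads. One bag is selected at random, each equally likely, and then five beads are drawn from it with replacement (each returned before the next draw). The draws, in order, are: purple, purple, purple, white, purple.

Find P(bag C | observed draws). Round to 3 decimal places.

0.509

For each hypothesis, P(data | H) works out to: P(data | bag A) = (7/11)(7/11)(7/11)(4/11)(7/11) = 0.059633; P(data | bag B) = (3/7)(3/7)(3/7)(4/7)(3/7) = 0.019278; P(data | bag C) = (4/5)(4/5)(4/5)(1/5)(4/5) = 0.08192.
Weighting by the prior gives 1/3 · 0.059633 = 0.019878, 1/3 · 0.019278 = 0.0064259, 1/3 · 0.08192 = 0.027307; summing to 0.05361.
By Bayes' rule, P(bag C | data) = (0.027307) / (0.05361) = 0.50935.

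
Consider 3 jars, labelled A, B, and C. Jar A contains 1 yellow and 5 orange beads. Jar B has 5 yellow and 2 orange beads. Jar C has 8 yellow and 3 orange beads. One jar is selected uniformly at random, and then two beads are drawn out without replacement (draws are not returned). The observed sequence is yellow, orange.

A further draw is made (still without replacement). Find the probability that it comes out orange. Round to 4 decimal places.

0.4218

The likelihood of the observed sequence under each hypothesis: P(data | jar A) = (1/6)(5/5) = 0.16667; P(data | jar B) = (5/7)(2/6) = 0.2381; P(data | jar C) = (8/11)(3/10) = 0.21818.
The prior-weighted likelihoods are 1/3 · 0.16667 = 0.055556, 1/3 · 0.2381 = 0.079365, 1/3 · 0.21818 = 0.072727; these sum to 0.20765.
Normalising, the posterior is P(jar A | data) = 0.26755, P(jar B | data) = 0.38221, P(jar C | data) = 0.35024.
So P(orange next | data) = Σ P(orange next | H) P(H | data) = (1)(0.26755) + (1/5)(0.38221) + (2/9)(0.35024) = 0.42182.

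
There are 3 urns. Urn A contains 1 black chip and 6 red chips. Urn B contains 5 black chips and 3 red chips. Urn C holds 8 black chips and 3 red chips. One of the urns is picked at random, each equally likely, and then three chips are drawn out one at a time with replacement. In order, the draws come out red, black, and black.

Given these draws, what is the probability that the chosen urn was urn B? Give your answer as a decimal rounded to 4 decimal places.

0.4752

Under each hypothesis, the probability of the observed sequence is: P(data | urn A) = (6/7)(1/7)(1/7) = 0.017493; P(data | urn B) = (3/8)(5/8)(5/8) = 0.14648; P(data | urn C) = (3/11)(8/11)(8/11) = 0.14425.
Multiplying each by its prior: 1/3 · 0.017493 = 0.0058309, 1/3 · 0.14648 = 0.048828, 1/3 · 0.14425 = 0.048084; summing to 0.10274.
Therefore the posterior P(urn B | data) = (0.048828) / (0.10274) = 0.47524.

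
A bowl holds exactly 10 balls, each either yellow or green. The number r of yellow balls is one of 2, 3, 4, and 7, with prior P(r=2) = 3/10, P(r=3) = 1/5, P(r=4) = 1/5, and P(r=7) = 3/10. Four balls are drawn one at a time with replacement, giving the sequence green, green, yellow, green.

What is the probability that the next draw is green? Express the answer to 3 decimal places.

0.688

Compute the likelihood of the observed sequence for each case: P(data | r = 2) = (8/10)(8/10)(2/10)(8/10) = 0.1024; P(data | r = 3) = (7/10)(7/10)(3/10)(7/10) = 0.1029; P(data | r = 4) = (6/10)(6/10)(4/10)(6/10) = 0.0864; P(data | r = 7) = (3/10)(3/10)(7/10)(3/10) = 0.0189.
Weighting by the prior gives 3/10 · 0.1024 = 0.03072, 1/5 · 0.1029 = 0.02058, 1/5 · 0.0864 = 0.01728, 3/10 · 0.0189 = 0.00567; summing to 0.07425.
Normalising, the posterior is P(r = 2 | data) = 0.41374, P(r = 3 | data) = 0.27717, P(r = 4 | data) = 0.23273, P(r = 7 | data) = 0.076364.
So P(green next | data) = Σ P(green next | H) P(H | data) = (4/5)(0.41374) + (7/10)(0.27717) + (3/5)(0.23273) + (3/10)(0.076364) = 0.68756.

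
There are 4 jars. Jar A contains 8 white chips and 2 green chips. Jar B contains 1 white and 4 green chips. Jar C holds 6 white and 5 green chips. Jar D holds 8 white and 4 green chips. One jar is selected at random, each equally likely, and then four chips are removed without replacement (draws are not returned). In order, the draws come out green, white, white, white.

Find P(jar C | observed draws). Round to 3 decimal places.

0.235

Under each hypothesis, the probability of the observed sequence is: P(data | jar A) = (2/10)(8/9)(7/8)(6/7) = 2/15; P(data | jar B) = (4/5)(1/4)(0/3) = 0; P(data | jar C) = (5/11)(6/10)(5/9)(4/8) = 5/66; P(data | jar D) = (4/12)(8/11)(7/10)(6/9) = 56/495.
Weighting by the prior gives 1/4 · 2/15 = 1/30, 1/4 · 0 = 0, 1/4 · 5/66 = 5/264, 1/4 · 56/495 = 14/495; these sum to 29/360.
Hence P(jar C | data) = (5/264) / (29/360) = 75/319.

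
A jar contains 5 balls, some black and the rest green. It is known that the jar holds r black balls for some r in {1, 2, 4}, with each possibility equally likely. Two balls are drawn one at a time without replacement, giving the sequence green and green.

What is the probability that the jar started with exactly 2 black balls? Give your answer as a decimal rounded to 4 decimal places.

0.3333

For each hypothesis, P(data | H) works out to: P(data | r = 1) = (4/5)(3/4) = 3/5; P(data | r = 2) = (3/5)(2/4) = 3/10; P(data | r = 4) = (1/5)(0/4) = 0.
The prior-weighted likelihoods are 1/3 · 3/5 = 1/5, 1/3 · 3/10 = 1/10, 1/3 · 0 = 0; these sum to 3/10.
By Bayes' rule, P(r = 2 | data) = (1/10) / (3/10) = 1/3.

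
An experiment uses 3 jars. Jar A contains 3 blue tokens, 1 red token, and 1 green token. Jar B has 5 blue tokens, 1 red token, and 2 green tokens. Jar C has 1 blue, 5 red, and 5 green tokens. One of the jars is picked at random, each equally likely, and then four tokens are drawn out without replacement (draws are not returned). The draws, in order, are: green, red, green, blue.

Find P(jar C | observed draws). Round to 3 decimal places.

0.680

For each hypothesis, P(data | H) works out to: P(data | jar A) = (1/5)(1/4)(0/3) = 0; P(data | jar B) = (2/8)(1/7)(1/6)(5/5) = 0.0059524; P(data | jar C) = (5/11)(5/10)(4/9)(1/8) = 0.012626.
The prior-weighted likelihoods are 1/3 · 0 = 0, 1/3 · 0.0059524 = 0.0019841, 1/3 · 0.012626 = 0.0042088; these sum to 0.0061929.
Therefore the posterior P(jar C | data) = (0.0042088) / (0.0061929) = 0.67961.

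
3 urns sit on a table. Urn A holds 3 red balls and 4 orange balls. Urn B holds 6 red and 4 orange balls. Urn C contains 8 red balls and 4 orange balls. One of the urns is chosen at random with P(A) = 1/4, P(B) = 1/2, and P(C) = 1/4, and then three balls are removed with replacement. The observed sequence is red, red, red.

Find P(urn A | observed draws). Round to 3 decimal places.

The likelihood of the observed sequence under each hypothesis: P(data | urn A) = (3/7)(3/7)(3/7) = 0.078717; P(data | urn B) = (6/10)(6/10)(6/10) = 0.216; P(data | urn C) = (8/12)(8/12)(8/12) = 0.2963.
Weighting by the prior gives 1/4 · 0.078717 = 0.019679, 1/2 · 0.216 = 0.108, 1/4 · 0.2963 = 0.074074; these sum to 0.20175.
By Bayes' rule, P(urn A | data) = (0.019679) / (0.20175) = 0.097541.

0.098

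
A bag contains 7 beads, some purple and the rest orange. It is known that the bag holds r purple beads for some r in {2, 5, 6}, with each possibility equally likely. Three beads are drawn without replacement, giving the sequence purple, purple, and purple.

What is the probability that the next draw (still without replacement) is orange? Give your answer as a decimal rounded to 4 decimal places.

The likelihood of the observed sequence under each hypothesis: P(data | r = 2) = (2/7)(1/6)(0/5) = 0; P(data | r = 5) = (5/7)(4/6)(3/5) = 2/7; P(data | r = 6) = (6/7)(5/6)(4/5) = 4/7.
The prior-weighted likelihoods are 1/3 · 0 = 0, 1/3 · 2/7 = 2/21, 1/3 · 4/7 = 4/21; summing to 2/7.
Dividing through by the total gives posterior P(r = 2 | data) = 0, P(r = 5 | data) = 1/3, P(r = 6 | data) = 2/3.
Averaging over the posterior, P(orange next | data) = (1/2)(1/3) + (1/4)(2/3) = 1/3.

0.3333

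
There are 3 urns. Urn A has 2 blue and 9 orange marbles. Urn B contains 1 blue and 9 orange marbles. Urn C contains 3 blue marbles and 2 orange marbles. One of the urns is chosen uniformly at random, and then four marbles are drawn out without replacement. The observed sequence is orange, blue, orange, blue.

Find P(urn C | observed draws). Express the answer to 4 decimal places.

For each hypothesis, P(data | H) works out to: P(data | urn A) = (9/11)(2/10)(8/9)(1/8) = 1/55; P(data | urn B) = (9/10)(1/9)(8/8)(0/7) = 0; P(data | urn C) = (2/5)(3/4)(1/3)(2/2) = 1/10.
The prior-weighted likelihoods are 1/3 · 1/55 = 1/165, 1/3 · 0 = 0, 1/3 · 1/10 = 1/30; these sum to 13/330.
By Bayes' rule, P(urn C | data) = (1/30) / (13/330) = 11/13.

0.8462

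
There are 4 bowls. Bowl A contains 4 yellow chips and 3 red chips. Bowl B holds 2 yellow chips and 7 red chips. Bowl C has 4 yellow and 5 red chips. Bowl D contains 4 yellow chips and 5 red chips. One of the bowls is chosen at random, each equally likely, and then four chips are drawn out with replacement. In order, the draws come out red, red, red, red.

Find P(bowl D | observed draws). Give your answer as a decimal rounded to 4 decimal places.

For each hypothesis, P(data | H) works out to: P(data | bowl A) = (3/7)(3/7)(3/7)(3/7) = 0.033736; P(data | bowl B) = (7/9)(7/9)(7/9)(7/9) = 0.36595; P(data | bowl C) = (5/9)(5/9)(5/9)(5/9) = 0.09526; P(data | bowl D) = (5/9)(5/9)(5/9)(5/9) = 0.09526.
Weighting by the prior gives 1/4 · 0.033736 = 0.008434, 1/4 · 0.36595 = 0.091488, 1/4 · 0.09526 = 0.023815, 1/4 · 0.09526 = 0.023815; these sum to 0.14755.
Therefore the posterior P(bowl D | data) = (0.023815) / (0.14755) = 0.1614.

0.1614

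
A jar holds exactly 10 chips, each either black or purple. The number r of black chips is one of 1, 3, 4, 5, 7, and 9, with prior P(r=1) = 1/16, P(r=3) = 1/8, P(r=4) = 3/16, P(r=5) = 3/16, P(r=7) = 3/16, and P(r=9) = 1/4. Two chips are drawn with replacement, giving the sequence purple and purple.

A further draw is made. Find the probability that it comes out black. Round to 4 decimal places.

For each hypothesis, P(data | H) works out to: P(data | r = 1) = (9/10)(9/10) = 0.81; P(data | r = 3) = (7/10)(7/10) = 0.49; P(data | r = 4) = (6/10)(6/10) = 0.36; P(data | r = 5) = (5/10)(5/10) = 0.25; P(data | r = 7) = (3/10)(3/10) = 0.09; P(data | r = 9) = (1/10)(1/10) = 0.01.
Weighting by the prior gives 1/16 · 0.81 = 0.050625, 1/8 · 0.49 = 0.06125, 3/16 · 0.36 = 0.0675, 3/16 · 0.25 = 0.046875, 3/16 · 0.09 = 0.016875, 1/4 · 0.01 = 0.0025; summing to 0.24563.
The posterior is then P(r = 1 | data) = 0.20611, P(r = 3 | data) = 0.24936, P(r = 4 | data) = 0.27481, P(r = 5 | data) = 0.19084, P(r = 7 | data) = 0.068702, P(r = 9 | data) = 0.010178.
So P(black next | data) = Σ P(black next | H) P(H | data) = (1/10)(0.20611) + (3/10)(0.24936) + (2/5)(0.27481) + (1/2)(0.19084) + (7/10)(0.068702) + (9/10)(0.010178) = 0.35802.

0.3580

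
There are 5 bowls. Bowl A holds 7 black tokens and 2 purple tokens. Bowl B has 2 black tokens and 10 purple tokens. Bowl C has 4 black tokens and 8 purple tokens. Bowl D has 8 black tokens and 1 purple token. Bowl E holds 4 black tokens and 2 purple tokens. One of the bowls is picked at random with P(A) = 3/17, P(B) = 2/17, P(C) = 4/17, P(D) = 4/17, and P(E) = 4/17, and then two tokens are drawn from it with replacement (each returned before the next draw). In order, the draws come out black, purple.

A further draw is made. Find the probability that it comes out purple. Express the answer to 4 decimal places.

Under each hypothesis, the probability of the observed sequence is: P(data | bowl A) = (7/9)(2/9) = 0.17284; P(data | bowl B) = (2/12)(10/12) = 0.13889; P(data | bowl C) = (4/12)(8/12) = 0.22222; P(data | bowl D) = (8/9)(1/9) = 0.098765; P(data | bowl E) = (4/6)(2/6) = 0.22222.
Weighting by the prior gives 3/17 · 0.17284 = 0.030501, 2/17 · 0.13889 = 0.01634, 4/17 · 0.22222 = 0.052288, 4/17 · 0.098765 = 0.023239, 4/17 · 0.22222 = 0.052288; these sum to 0.17466.
Normalising, the posterior is P(bowl A | data) = 0.17464, P(bowl B | data) = 0.093555, P(bowl C | data) = 0.29938, P(bowl D | data) = 0.13306, P(bowl E | data) = 0.29938.
So P(purple next | data) = Σ P(purple next | H) P(H | data) = (2/9)(0.17464) + (5/6)(0.093555) + (2/3)(0.29938) + (1/9)(0.13306) + (1/3)(0.29938) = 0.43093.

0.4309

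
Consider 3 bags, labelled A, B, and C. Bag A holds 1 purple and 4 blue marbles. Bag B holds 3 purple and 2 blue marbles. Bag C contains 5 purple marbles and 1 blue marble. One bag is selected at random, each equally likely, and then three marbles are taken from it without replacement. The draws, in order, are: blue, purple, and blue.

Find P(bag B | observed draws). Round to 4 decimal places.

Under each hypothesis, the probability of the observed sequence is: P(data | bag A) = (4/5)(1/4)(3/3) = 1/5; P(data | bag B) = (2/5)(3/4)(1/3) = 1/10; P(data | bag C) = (1/6)(5/5)(0/4) = 0.
Multiplying each by its prior: 1/3 · 1/5 = 1/15, 1/3 · 1/10 = 1/30, 1/3 · 0 = 0; these sum to 1/10.
Therefore the posterior P(bag B | data) = (1/30) / (1/10) = 1/3.

0.3333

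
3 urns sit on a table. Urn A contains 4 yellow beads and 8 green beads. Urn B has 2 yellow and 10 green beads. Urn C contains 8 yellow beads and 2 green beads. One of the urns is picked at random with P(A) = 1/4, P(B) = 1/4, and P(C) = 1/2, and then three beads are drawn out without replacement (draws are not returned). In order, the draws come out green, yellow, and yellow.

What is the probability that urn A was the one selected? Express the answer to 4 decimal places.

0.1823

For each hypothesis, P(data | H) works out to: P(data | urn A) = (8/12)(4/11)(3/10) = 4/55; P(data | urn B) = (10/12)(2/11)(1/10) = 1/66; P(data | urn C) = (2/10)(8/9)(7/8) = 7/45.
Weighting by the prior gives 1/4 · 4/55 = 1/55, 1/4 · 1/66 = 1/264, 1/2 · 7/45 = 7/90; with total 79/792.
By Bayes' rule, P(urn A | data) = (1/55) / (79/792) = 72/395.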